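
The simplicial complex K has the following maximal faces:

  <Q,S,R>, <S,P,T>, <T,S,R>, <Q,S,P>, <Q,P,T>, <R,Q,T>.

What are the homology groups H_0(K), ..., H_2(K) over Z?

H_0 ≅ Z,  H_1 = 0,  H_2 ≅ Z.

Fix the vertex order P < Q < R < S < T and write every simplex with vertices in increasing order. Then dim K = 2 and the simplices of K are:

  0-simplices (5): P, Q, R, S, T
  1-simplices (9): PQ, PS, PT, QR, QS, QT, RS, RT, ST
  2-simplices (6): PQS, PQT, PST, QRS, QRT, RST

so the chain groups are C_0 ≅ Z^5, C_1 ≅ Z^9, C_2 ≅ Z^6.

Boundary ∂_1: C_1 → C_0 sends each edge [p,q] (with p < q) to q − p. For instance
  ∂ST = T − S.
This gives a 5×9 integer matrix of rank 4; reducing to Smith normal form yields diagonal entries (1,1,1,1).

∂_2: C_2 → C_1 maps a triangle to the signed sum of its edges. For instance
  ∂QRT = RT − QT + QR,
  ∂PST = ST − PT + PS.
This gives a 9×6 integer matrix of rank 5; reducing to Smith normal form yields diagonal entries (1,1,1,1,1).

Now H_k = ker ∂_k / im ∂_{k+1}, so:

  H_0: rank C_0 − rank ∂_1 = 5 − 4 = 1, and the invariant factors of ∂_1 are all 1, so H_0 = Z.
  H_1: rank ker ∂_1 − rank ∂_2 = (9 − 4) − 5 = 0, and the invariant factors of ∂_2 are all 1, so H_1 = 0.
  H_2: rank ker ∂_2 − rank ∂_3 = (6 − 5) − 0 = 1, and there is no ∂_3, so H_2 = Z.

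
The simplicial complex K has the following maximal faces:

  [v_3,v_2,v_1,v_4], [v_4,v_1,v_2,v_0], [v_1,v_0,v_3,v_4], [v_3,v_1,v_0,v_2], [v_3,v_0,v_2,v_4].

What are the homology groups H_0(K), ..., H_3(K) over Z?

Fix the vertex order v_0 < v_1 < v_2 < v_3 < v_4 and write every simplex with vertices in increasing order. Then dim K = 3 and the simplices of K are:

  0-simplices (5): [v_0], [v_1], [v_2], [v_3], [v_4]
  1-simplices (10): [v_0,v_1], [v_0,v_2], [v_0,v_3], [v_0,v_4], [v_1,v_2], [v_1,v_3], [v_1,v_4], [v_2,v_3], [v_2,v_4], [v_3,v_4]
  2-simplices (10): [v_0,v_1,v_2], [v_0,v_1,v_3], [v_0,v_1,v_4], [v_0,v_2,v_3], [v_0,v_2,v_4], [v_0,v_3,v_4], [v_1,v_2,v_3], [v_1,v_2,v_4], [v_1,v_3,v_4], [v_2,v_3,v_4]
  3-simplices (5): [v_0,v_1,v_2,v_3], [v_0,v_1,v_2,v_4], [v_0,v_1,v_3,v_4], [v_0,v_2,v_3,v_4], [v_1,v_2,v_3,v_4]

so the chain groups are C_0 ≅ Z^5, C_1 ≅ Z^10, C_2 ≅ Z^10, C_3 ≅ Z^5.

The boundary map ∂_1: C_1 → C_0 is given by ∂[p,q] = [q] − [p]. For instance
  ∂[v_1,v_2] = [v_2] − [v_1].
The 5×10 boundary matrix has rank 4 and Smith normal form diag(1,1,1,1).

∂_2: C_2 → C_1 sends each 2-simplex [p,q,r] to [q,r] − [p,r] + [p,q]. For instance
  ∂[v_0,v_1,v_2] = [v_1,v_2] − [v_0,v_2] + [v_0,v_1],
  ∂[v_1,v_3,v_4] = [v_3,v_4] − [v_1,v_4] + [v_1,v_3].
As a 10×10 matrix over Z this has rank 6, with invariant factors (1,1,1,1,1,1).

The boundary map ∂_3: C_3 → C_2 sends each 3-simplex σ to the alternating sum Σ_i (−1)^i (σ with its i-th vertex removed). For instance
  ∂[v_0,v_2,v_3,v_4] = [v_2,v_3,v_4] − [v_0,v_3,v_4] + [v_0,v_2,v_4] − [v_0,v_2,v_3],
  ∂[v_0,v_1,v_2,v_3] = [v_1,v_2,v_3] − [v_0,v_2,v_3] + [v_0,v_1,v_3] − [v_0,v_1,v_2].
The resulting 10×5 matrix has rank 4, and its Smith normal form has invariant factors (1,1,1,1).

Reading off H_k = ker ∂_k / im ∂_{k+1}:

  H_0: rank C_0 − rank ∂_1 = 5 − 4 = 1, and the invariant factors of ∂_1 are all 1, so H_0 ≅ Z.
  H_1: rank ker ∂_1 − rank ∂_2 = (10 − 4) − 6 = 0, and the invariant factors of ∂_2 are all 1, so H_1 ≅ 0.
  H_2: rank ker ∂_2 − rank ∂_3 = (10 − 6) − 4 = 0, and the invariant factors of ∂_3 are all 1, so H_2 ≅ 0.
  H_3: rank ker ∂_3 − rank ∂_4 = (5 − 4) − 0 = 1, and there is no ∂_4, so H_3 ≅ Z.

(K is a triangulation of the 3-sphere S^3.)

H_0 ≅ Z,  H_1 = 0,  H_2 = 0,  H_3 ≅ Z.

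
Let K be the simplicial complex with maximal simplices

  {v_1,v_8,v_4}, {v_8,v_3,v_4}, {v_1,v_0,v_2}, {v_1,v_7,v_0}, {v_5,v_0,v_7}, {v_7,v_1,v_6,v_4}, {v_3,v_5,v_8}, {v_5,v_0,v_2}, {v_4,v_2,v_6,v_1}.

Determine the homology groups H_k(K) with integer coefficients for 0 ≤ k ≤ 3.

K has 9 vertices, 21 edges, 14 triangles, 2 3-simplices.
rank ∂_0 = 0, rank ∂_1 = 8 ⇒ b_0 = 9 − 0 − 8 = 1; all invariant factors of ∂_1 are 1 so no torsion. So H_0 = Z.
rank ∂_1 = 8, rank ∂_2 = 12 ⇒ b_1 = 21 − 8 − 12 = 1; all invariant factors of ∂_2 are 1 so no torsion. So H_1 = Z.
rank ∂_2 = 12, rank ∂_3 = 2 ⇒ b_2 = 14 − 12 − 2 = 0; all invariant factors of ∂_3 are 1 so no torsion. So H_2 = 0.
rank ∂_3 = 2, rank ∂_4 = 0 ⇒ b_3 = 2 − 2 − 0 = 0. So H_3 = 0.

H_0 = Z,  H_1 = Z,  H_2 = 0,  H_3 = 0.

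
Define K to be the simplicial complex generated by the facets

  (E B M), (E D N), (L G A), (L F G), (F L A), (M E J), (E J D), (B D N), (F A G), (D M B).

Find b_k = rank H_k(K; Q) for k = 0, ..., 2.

Order the vertices as A < B < D < E < F < G < J < L < M < N. Listing each simplex with vertices in this order, K has dimension 2 with simplices:

  0-simplices (10): A, B, D, E, F, G, J, L, M, N
  1-simplices (18): AF, AG, AL, BD, BE, BM, BN, DE, DJ, DM, DN, EJ, EM, EN, FG, FL, GL, JM
  2-simplices (10): AFG, AFL, AGL, BDM, BDN, BEM, DEJ, DEN, EJM, FGL

so the chain groups are C_0 ≅ Z^10, C_1 ≅ Z^18, C_2 ≅ Z^10.

Boundary ∂_1: C_1 → C_0 is given by ∂[p,q] = [q] − [p].
As a 10×18 matrix over Z this has rank 8, with invariant factors (1,1,1,1,1,1,1,1).

Boundary ∂_2: C_2 → C_1 sends each 2-simplex [p,q,r] to [q,r] − [p,r] + [p,q]. For instance
  ∂AFL = FL − AL + AF,
  ∂AGL = GL − AL + AG.
The 18×10 boundary matrix has rank 9 and Smith normal form diag(1,1,1,1,1,1,1,1,1).

Computing H_k = (kernel of ∂_k) / (image of ∂_{k+1}):

  H_0: rank C_0 − rank ∂_1 = 10 − 8 = 2, and the invariant factors of ∂_1 are all 1, so H_0 ≅ Z^2.
  H_1: rank ker ∂_1 − rank ∂_2 = (18 − 8) − 9 = 1, and the invariant factors of ∂_2 are all 1, so H_1 ≅ Z.
  H_2: rank ker ∂_2 − rank ∂_3 = (10 − 9) − 0 = 1, and there is no ∂_3, so H_2 ≅ Z.

(K is a triangulation of the disjoint union of the cylinder S^1 x I and the 2-sphere S^2.)

Hence the Betti numbers are b_0 = 2, b_1 = 1, b_2 = 1.

b_0 = 2, b_1 = 1, b_2 = 1.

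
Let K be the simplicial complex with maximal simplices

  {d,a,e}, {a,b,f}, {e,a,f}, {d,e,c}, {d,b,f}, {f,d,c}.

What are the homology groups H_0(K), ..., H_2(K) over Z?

K has 6 vertices, 12 edges, 6 triangles.
rank ∂_0 = 0, rank ∂_1 = 5 ⇒ b_0 = 6 − 0 − 5 = 1; all invariant factors of ∂_1 are 1 so no torsion. So H_0 ≅ Z.
rank ∂_1 = 5, rank ∂_2 = 6 ⇒ b_1 = 12 − 5 − 6 = 1; all invariant factors of ∂_2 are 1 so no torsion. So H_1 ≅ Z.
rank ∂_2 = 6, rank ∂_3 = 0 ⇒ b_2 = 6 − 6 − 0 = 0. So H_2 ≅ 0.

H_0 = Z,  H_1 = Z,  H_2 = 0.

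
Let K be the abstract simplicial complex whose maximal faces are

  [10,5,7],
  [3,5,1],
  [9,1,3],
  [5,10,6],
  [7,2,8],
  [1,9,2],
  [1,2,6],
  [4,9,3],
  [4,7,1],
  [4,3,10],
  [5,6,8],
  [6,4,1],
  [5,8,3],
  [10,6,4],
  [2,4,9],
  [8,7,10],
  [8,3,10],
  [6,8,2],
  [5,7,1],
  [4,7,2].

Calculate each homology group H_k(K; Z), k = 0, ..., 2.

H_0 = Z,  H_1 = Z ⊕ Z/2Z,  H_2 = 0.

We work with the vertex ordering 1 < 2 < 3 < 4 < 5 < 6 < 7 < 8 < 9 < 10. The simplices of K, each written with vertices in increasing order, are:

  0-simplices (10): [1], [2], [3], [4], [5], [6], [7], [8], [9], [10]
  1-simplices (30): (30 of them)
  2-simplices (20): (20 of them)

Hence C_0 ≅ Z^10, C_1 ≅ Z^30, C_2 ≅ Z^20.

Boundary ∂_1: C_1 → C_0 sends each edge [p,q] (with p < q) to q − p.
The resulting 10×30 matrix has rank 9, and its Smith normal form has invariant factors (1,1,1,1,1,1,1,1,1).

Boundary ∂_2: C_2 → C_1 sends each 2-simplex [p,q,r] to [q,r] − [p,r] + [p,q]. For instance
  ∂[3,5,8] = [5,8] − [3,8] + [3,5],
  ∂[3,4,9] = [4,9] − [3,9] + [3,4].
The resulting 30×20 matrix has rank 20, and its Smith normal form has invariant factors (1,1,1,1,1,1,1,1,1,1,1,1,1,1,1,1,1,1,1,2).

Reading off H_k = ker ∂_k / im ∂_{k+1}:

  H_0: rank C_0 − rank ∂_1 = 10 − 9 = 1, and the invariant factors of ∂_1 are all 1, so H_0 = Z.
  H_1: rank ker ∂_1 − rank ∂_2 = (30 − 9) − 20 = 1, and ∂_2 has invariant factor 2 > 1, so H_1 = Z ⊕ Z/2Z.
  H_2: rank ker ∂_2 − rank ∂_3 = (20 − 20) − 0 = 0, and there is no ∂_3, so H_2 = 0.

(K is a triangulation of the Klein bottle.)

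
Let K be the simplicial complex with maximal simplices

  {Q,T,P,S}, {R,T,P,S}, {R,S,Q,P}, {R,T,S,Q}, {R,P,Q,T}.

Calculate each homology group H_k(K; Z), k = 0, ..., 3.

We work with the vertex ordering P < Q < R < S < T. The simplices of K, each written with vertices in increasing order, are:

  0-simplices (5): P, Q, R, S, T
  1-simplices (10): PQ, PR, PS, PT, QR, QS, QT, RS, RT, ST
  2-simplices (10): PQR, PQS, PQT, PRS, PRT, PST, QRS, QRT, QST, RST
  3-simplices (5): PQRS, PQRT, PQST, PRST, QRST

giving chain groups C_0 ≅ Z^5, C_1 ≅ Z^10, C_2 ≅ Z^10, C_3 ≅ Z^5.

The boundary map ∂_1: C_1 → C_0 is given by ∂[p,q] = [q] − [p].
The 5×10 boundary matrix has rank 4 and Smith normal form diag(1,1,1,1).

∂_2: C_2 → C_1 sends each 2-simplex [p,q,r] to [q,r] − [p,r] + [p,q]. For instance
  ∂PQT = QT − PT + PQ,
  ∂PQS = QS − PS + PQ.
The 10×10 boundary matrix has rank 6 and Smith normal form diag(1,1,1,1,1,1).

Boundary ∂_3: C_3 → C_2 sends each 3-simplex σ to the alternating sum Σ_i (−1)^i (σ with its i-th vertex removed). For instance
  ∂PQRS = QRS − PRS + PQS − PQR,
  ∂QRST = RST − QST + QRT − QRS.
As a 10×5 matrix over Z this has rank 4, with invariant factors (1,1,1,1).

Reading off H_k = ker ∂_k / im ∂_{k+1}:

  H_0: rank C_0 − rank ∂_1 = 5 − 4 = 1, and the invariant factors of ∂_1 are all 1, so H_0 = Z.
  H_1: rank ker ∂_1 − rank ∂_2 = (10 − 4) − 6 = 0, and the invariant factors of ∂_2 are all 1, so H_1 = 0.
  H_2: rank ker ∂_2 − rank ∂_3 = (10 − 6) − 4 = 0, and the invariant factors of ∂_3 are all 1, so H_2 = 0.
  H_3: rank ker ∂_3 − rank ∂_4 = (5 − 4) − 0 = 1, and there is no ∂_4, so H_3 = Z.

H_0 = Z,  H_1 = 0,  H_2 = 0,  H_3 = Z.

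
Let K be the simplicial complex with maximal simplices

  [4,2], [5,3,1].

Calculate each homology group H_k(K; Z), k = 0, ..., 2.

H_0 = Z^2,  H_1 = 0,  H_2 = 0.

We work with the vertex ordering 1 < 2 < 3 < 4 < 5. The simplices of K, each written with vertices in increasing order, are:

  0-simplices (5): [1], [2], [3], [4], [5]
  1-simplices (4): [1,3], [1,5], [2,4], [3,5]
  2-simplices (1): [1,3,5]

so the chain groups are C_0 ≅ Z^5, C_1 ≅ Z^4, C_2 ≅ Z^1.

Boundary ∂_1: C_1 → C_0 sends each edge [p,q] (with p < q) to q − p.
As a 5×4 matrix over Z this has rank 3, with invariant factors (1,1,1).

∂_2: C_2 → C_1 maps a triangle to the signed sum of its edges. For instance
  ∂[1,3,5] = [3,5] − [1,5] + [1,3].
The 4×1 boundary matrix has rank 1 and Smith normal form diag(1).

Computing H_k = (kernel of ∂_k) / (image of ∂_{k+1}):

  H_0: rank C_0 − rank ∂_1 = 5 − 3 = 2, and the invariant factors of ∂_1 are all 1, so H_0 ≅ Z^2.
  H_1: rank ker ∂_1 − rank ∂_2 = (4 − 3) − 1 = 0, and the invariant factors of ∂_2 are all 1, so H_1 ≅ 0.
  H_2: rank ker ∂_2 − rank ∂_3 = (1 − 1) − 0 = 0, and there is no ∂_3, so H_2 ≅ 0.

As a check, the Euler characteristic is 5 − 4 + 1 = 2, which agrees with 2 − 0 + 0 = 2.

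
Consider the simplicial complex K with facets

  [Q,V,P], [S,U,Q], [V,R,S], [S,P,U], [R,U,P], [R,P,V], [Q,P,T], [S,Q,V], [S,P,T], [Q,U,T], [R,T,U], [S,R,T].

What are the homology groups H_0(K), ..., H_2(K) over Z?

H_0 ≅ Z,  H_1 ≅ Z/2,  H_2 = 0.

Take the total order P < Q < R < S < T < U < V on the vertex set. Then K (dimension 2) consists of the simplices:

  0-simplices (7): P, Q, R, S, T, U, V
  1-simplices (18): PQ, PR, PS, PT, PU, PV, QS, QT, QU, QV, RS, RT, RU, RV, ST, SU, SV, TU
  2-simplices (12): PQT, PQV, PRU, PRV, PST, PSU, QSU, QSV, QTU, RST, RSV, RTU

giving chain groups C_0 ≅ Z^7, C_1 ≅ Z^18, C_2 ≅ Z^12.

The boundary map ∂_1: C_1 → C_0 sends each edge [p,q] (with p < q) to q − p.
This gives a 7×18 integer matrix of rank 6; reducing to Smith normal form yields diagonal entries (1,1,1,1,1,1).

∂_2: C_2 → C_1 acts by ∂[p,q,r] = [q,r] − [p,r] + [p,q]. For instance
  ∂RST = ST − RT + RS,
  ∂QSU = SU − QU + QS.
The 18×12 boundary matrix has rank 12 and Smith normal form diag(1,1,1,1,1,1,1,1,1,1,1,2).

Computing H_k = (kernel of ∂_k) / (image of ∂_{k+1}):

  H_0: rank C_0 − rank ∂_1 = 7 − 6 = 1, and the invariant factors of ∂_1 are all 1, so H_0 = Z.
  H_1: rank ker ∂_1 − rank ∂_2 = (18 − 6) − 12 = 0, and ∂_2 has invariant factor 2 > 1, so H_1 = Z/2.
  H_2: rank ker ∂_2 − rank ∂_3 = (12 − 12) − 0 = 0, and there is no ∂_3, so H_2 = 0.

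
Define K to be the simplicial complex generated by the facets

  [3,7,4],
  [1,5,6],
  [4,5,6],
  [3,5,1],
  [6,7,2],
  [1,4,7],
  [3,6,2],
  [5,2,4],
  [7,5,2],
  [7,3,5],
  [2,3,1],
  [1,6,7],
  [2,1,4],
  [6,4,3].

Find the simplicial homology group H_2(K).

H_2 = Z.

K has 7 vertices, 21 edges, 14 triangles.
rank ∂_2 = 13, rank ∂_3 = 0 ⇒ b_2 = 14 − 13 − 0 = 1. So H_2 = Z.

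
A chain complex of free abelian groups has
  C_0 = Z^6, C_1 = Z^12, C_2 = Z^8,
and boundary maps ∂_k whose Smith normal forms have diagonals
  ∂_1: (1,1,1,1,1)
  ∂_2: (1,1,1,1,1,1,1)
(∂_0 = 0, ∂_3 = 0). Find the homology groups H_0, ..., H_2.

H_0 ≅ Z,  H_1 = 0,  H_2 ≅ Z.

H_0: b_0 = 6 − 0 − 5 = 1; torsion from ∂_1 factors > 1: none. So H_0 ≅ Z.
H_1: b_1 = 12 − 5 − 7 = 0; torsion from ∂_2 factors > 1: none. So H_1 ≅ 0.
H_2: b_2 = 8 − 7 − 0 = 1; torsion from ∂_3 factors > 1: none. So H_2 ≅ Z.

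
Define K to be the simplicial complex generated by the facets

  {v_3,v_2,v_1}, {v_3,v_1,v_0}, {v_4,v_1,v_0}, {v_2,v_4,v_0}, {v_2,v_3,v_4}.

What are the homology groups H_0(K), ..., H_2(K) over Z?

H_0 = Z,  H_1 = Z,  H_2 = 0.

We work with the vertex ordering v_0 < v_1 < v_2 < v_3 < v_4. The simplices of K, each written with vertices in increasing order, are:

  0-simplices (5): [v_0], [v_1], [v_2], [v_3], [v_4]
  1-simplices (10): [v_0,v_1], [v_0,v_2], [v_0,v_3], [v_0,v_4], [v_1,v_2], [v_1,v_3], [v_1,v_4], [v_2,v_3], [v_2,v_4], [v_3,v_4]
  2-simplices (5): [v_0,v_1,v_3], [v_0,v_1,v_4], [v_0,v_2,v_4], [v_1,v_2,v_3], [v_2,v_3,v_4]

Hence C_0 ≅ Z^5, C_1 ≅ Z^10, C_2 ≅ Z^5.

Boundary ∂_1: C_1 → C_0 is given by ∂[p,q] = [q] − [p]. For instance
  ∂[v_0,v_3] = [v_3] − [v_0].
This gives a 5×10 integer matrix of rank 4; reducing to Smith normal form yields diagonal entries (1,1,1,1).

∂_2: C_2 → C_1 sends each 2-simplex [p,q,r] to [q,r] − [p,r] + [p,q]. For instance
  ∂[v_2,v_3,v_4] = [v_3,v_4] − [v_2,v_4] + [v_2,v_3],
  ∂[v_0,v_1,v_3] = [v_1,v_3] − [v_0,v_3] + [v_0,v_1].
This gives a 10×5 integer matrix of rank 5; reducing to Smith normal form yields diagonal entries (1,1,1,1,1).

Now H_k = ker ∂_k / im ∂_{k+1}, so:

  H_0: rank C_0 − rank ∂_1 = 5 − 4 = 1, and the invariant factors of ∂_1 are all 1, so H_0 ≅ Z.
  H_1: rank ker ∂_1 − rank ∂_2 = (10 − 4) − 5 = 1, and the invariant factors of ∂_2 are all 1, so H_1 ≅ Z.
  H_2: rank ker ∂_2 − rank ∂_3 = (5 − 5) − 0 = 0, and there is no ∂_3, so H_2 ≅ 0.

(K is a triangulation of the Möbius band.)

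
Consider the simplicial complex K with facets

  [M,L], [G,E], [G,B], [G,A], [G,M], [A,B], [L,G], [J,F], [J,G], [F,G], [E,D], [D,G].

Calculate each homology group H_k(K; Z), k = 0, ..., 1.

K has 9 vertices, 12 edges.
rank ∂_0 = 0, rank ∂_1 = 8 ⇒ b_0 = 9 − 0 − 8 = 1; all invariant factors of ∂_1 are 1 so no torsion. So H_0 = Z.
rank ∂_1 = 8, rank ∂_2 = 0 ⇒ b_1 = 12 − 8 − 0 = 4. So H_1 = Z^4.

H_0 = Z,  H_1 = Z^4.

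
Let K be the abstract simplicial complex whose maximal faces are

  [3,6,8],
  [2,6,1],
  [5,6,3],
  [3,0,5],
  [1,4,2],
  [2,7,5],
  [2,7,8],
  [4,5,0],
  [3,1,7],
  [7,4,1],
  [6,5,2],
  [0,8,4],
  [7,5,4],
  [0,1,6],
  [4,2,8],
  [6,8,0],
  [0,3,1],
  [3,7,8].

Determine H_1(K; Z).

H_1 ≅ Z ⊕ Z_2.

K has 9 vertices, 27 edges, 18 triangles.
rank ∂_1 = 8, rank ∂_2 = 18 ⇒ b_1 = 27 − 8 − 18 = 1; ∂_2 has invariant factor(s) [2] giving torsion. So H_1 ≅ Z ⊕ Z_2.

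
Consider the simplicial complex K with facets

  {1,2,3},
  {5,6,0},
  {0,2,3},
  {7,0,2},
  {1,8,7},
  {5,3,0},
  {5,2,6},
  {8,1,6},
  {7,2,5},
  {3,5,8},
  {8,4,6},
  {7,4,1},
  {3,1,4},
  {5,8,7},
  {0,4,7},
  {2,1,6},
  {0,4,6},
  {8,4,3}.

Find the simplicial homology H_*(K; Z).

Take the total order 0 < 1 < 2 < 3 < 4 < 5 < 6 < 7 < 8 on the vertex set. Then K (dimension 2) consists of the simplices:

  0-simplices (9): [0], [1], [2], [3], [4], [5], [6], [7], [8]
  1-simplices (27): (27 of them)
  2-simplices (18): [0,2,3], [0,2,7], [0,3,5], [0,4,6], [0,4,7], [0,5,6], [1,2,3], [1,2,6], [1,3,4], [1,4,7], [1,6,8], [1,7,8], [2,5,6], [2,5,7], [3,4,8], [3,5,8], [4,6,8], [5,7,8]

so the chain groups are C_0 ≅ Z^9, C_1 ≅ Z^27, C_2 ≅ Z^18.

The boundary map ∂_1: C_1 → C_0 sends each edge [p,q] (with p < q) to q − p. For instance
  ∂[5,6] = [6] − [5].
The resulting 9×27 matrix has rank 8, and its Smith normal form has invariant factors (1,1,1,1,1,1,1,1).

∂_2: C_2 → C_1 maps a triangle to the signed sum of its edges. For instance
  ∂[2,5,7] = [5,7] − [2,7] + [2,5],
  ∂[1,2,3] = [2,3] − [1,3] + [1,2].
The 27×18 boundary matrix has rank 18 and Smith normal form diag(1,1,1,1,1,1,1,1,1,1,1,1,1,1,1,1,1,2).

Computing H_k = (kernel of ∂_k) / (image of ∂_{k+1}):

  H_0: rank C_0 − rank ∂_1 = 9 − 8 = 1, and the invariant factors of ∂_1 are all 1, so H_0 ≅ Z.
  H_1: rank ker ∂_1 − rank ∂_2 = (27 − 8) − 18 = 1, and ∂_2 has invariant factor 2 > 1, so H_1 ≅ Z ⊕ Z/2Z.
  H_2: rank ker ∂_2 − rank ∂_3 = (18 − 18) − 0 = 0, and there is no ∂_3, so H_2 ≅ 0.

As a check, the Euler characteristic is 9 − 27 + 18 = 0, which agrees with 1 − 1 + 0 = 0.
(K is a triangulation of the Klein bottle.)

H_0 = Z,  H_1 = Z ⊕ Z/2Z,  H_2 = 0.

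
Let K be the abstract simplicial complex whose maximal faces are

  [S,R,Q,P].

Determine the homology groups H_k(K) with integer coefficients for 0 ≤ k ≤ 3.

H_0 = Z,  H_1 = 0,  H_2 = 0,  H_3 = 0.

Take the total order P < Q < R < S on the vertex set. Then K (dimension 3) consists of the simplices:

  0-simplices (4): P, Q, R, S
  1-simplices (6): PQ, PR, PS, QR, QS, RS
  2-simplices (4): PQR, PQS, PRS, QRS
  3-simplices (1): PQRS

so the chain groups are C_0 ≅ Z^4, C_1 ≅ Z^6, C_2 ≅ Z^4, C_3 ≅ Z^1.

∂_1: C_1 → C_0 sends each edge [p,q] (with p < q) to q − p. For instance
  ∂PQ = Q − P.
The resulting 4×6 matrix has rank 3, and its Smith normal form has invariant factors (1,1,1).

Boundary ∂_2: C_2 → C_1 maps a triangle to the signed sum of its edges. For instance
  ∂PQR = QR − PR + PQ,
  ∂PRS = RS − PS + PR.
The resulting 6×4 matrix has rank 3, and its Smith normal form has invariant factors (1,1,1).

∂_3: C_3 → C_2 sends each 3-simplex σ to the alternating sum Σ_i (−1)^i (σ with its i-th vertex removed). For instance
  ∂PQRS = QRS − PRS + PQS − PQR.
The 4×1 boundary matrix has rank 1 and Smith normal form diag(1).

From H_k ≅ ker(∂_k) / im(∂_{k+1}) we obtain:

  H_0: rank C_0 − rank ∂_1 = 4 − 3 = 1, and the invariant factors of ∂_1 are all 1, so H_0 = Z.
  H_1: rank ker ∂_1 − rank ∂_2 = (6 − 3) − 3 = 0, and the invariant factors of ∂_2 are all 1, so H_1 = 0.
  H_2: rank ker ∂_2 − rank ∂_3 = (4 − 3) − 1 = 0, and the invariant factors of ∂_3 are all 1, so H_2 = 0.
  H_3: rank ker ∂_3 − rank ∂_4 = (1 − 1) − 0 = 0, and there is no ∂_4, so H_3 = 0.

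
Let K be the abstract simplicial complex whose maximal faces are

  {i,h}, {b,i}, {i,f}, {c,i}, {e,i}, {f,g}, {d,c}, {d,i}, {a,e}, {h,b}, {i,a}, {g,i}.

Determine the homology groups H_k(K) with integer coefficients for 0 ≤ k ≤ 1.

K has 9 vertices, 12 edges.
rank ∂_0 = 0, rank ∂_1 = 8 ⇒ b_0 = 9 − 0 − 8 = 1; all invariant factors of ∂_1 are 1 so no torsion. So H_0 ≅ Z.
rank ∂_1 = 8, rank ∂_2 = 0 ⇒ b_1 = 12 − 8 − 0 = 4. So H_1 ≅ Z^4.

H_0 = Z,  H_1 = Z^4.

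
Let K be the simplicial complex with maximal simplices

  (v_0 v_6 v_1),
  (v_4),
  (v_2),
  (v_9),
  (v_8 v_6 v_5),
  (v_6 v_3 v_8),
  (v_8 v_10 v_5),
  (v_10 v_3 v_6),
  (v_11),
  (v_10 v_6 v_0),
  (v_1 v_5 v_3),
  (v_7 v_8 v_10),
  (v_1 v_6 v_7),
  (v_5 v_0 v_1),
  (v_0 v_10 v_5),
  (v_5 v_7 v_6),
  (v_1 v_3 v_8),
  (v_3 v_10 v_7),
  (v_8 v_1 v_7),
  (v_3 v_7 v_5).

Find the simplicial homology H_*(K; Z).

Order the vertices as v_0 < v_1 < v_2 < v_3 < v_4 < v_5 < v_6 < v_7 < v_8 < v_9 < v_10 < v_11. Listing each simplex with vertices in this order, K has dimension 2 with simplices:

  0-simplices (12): [v_0], [v_1], [v_2], [v_3], [v_4], [v_5], [v_6], [v_7], [v_8], [v_9], [v_10], [v_11]
  1-simplices (24): (24 of them)
  2-simplices (16): (16 of them)

so the chain groups are C_0 ≅ Z^12, C_1 ≅ Z^24, C_2 ≅ Z^16.

Boundary ∂_1: C_1 → C_0 sends each edge [p,q] (with p < q) to q − p.
The resulting 12×24 matrix has rank 7, and its Smith normal form has invariant factors (1,1,1,1,1,1,1).

∂_2: C_2 → C_1 acts by ∂[p,q,r] = [q,r] − [p,r] + [p,q]. For instance
  ∂[v_1,v_7,v_8] = [v_7,v_8] − [v_1,v_8] + [v_1,v_7],
  ∂[v_3,v_5,v_7] = [v_5,v_7] − [v_3,v_7] + [v_3,v_5].
As a 24×16 matrix over Z this has rank 15, with invariant factors (1,1,1,1,1,1,1,1,1,1,1,1,1,1,1).

Reading off H_k = ker ∂_k / im ∂_{k+1}:

  H_0: rank C_0 − rank ∂_1 = 12 − 7 = 5, and the invariant factors of ∂_1 are all 1, so H_0 ≅ Z^5.
  H_1: rank ker ∂_1 − rank ∂_2 = (24 − 7) − 15 = 2, and the invariant factors of ∂_2 are all 1, so H_1 ≅ Z^2.
  H_2: rank ker ∂_2 − rank ∂_3 = (16 − 15) − 0 = 1, and there is no ∂_3, so H_2 ≅ Z.

As a check, the Euler characteristic is 12 − 24 + 16 = 4, which agrees with 5 − 2 + 1 = 4.

H_0 = Z^5,  H_1 = Z^2,  H_2 = Z.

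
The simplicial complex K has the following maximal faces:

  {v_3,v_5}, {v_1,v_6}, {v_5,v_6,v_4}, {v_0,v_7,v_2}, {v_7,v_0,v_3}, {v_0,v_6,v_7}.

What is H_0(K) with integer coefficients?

H_0 = Z.

We work with the vertex ordering v_0 < v_1 < v_2 < v_3 < v_4 < v_5 < v_6 < v_7. The simplices of K, each written with vertices in increasing order, are:

  0-simplices (8): [v_0], [v_1], [v_2], [v_3], [v_4], [v_5], [v_6], [v_7]
  1-simplices (12): [v_0,v_2], [v_0,v_3], [v_0,v_6], [v_0,v_7], [v_1,v_6], [v_2,v_7], [v_3,v_5], [v_3,v_7], [v_4,v_5], [v_4,v_6], [v_5,v_6], [v_6,v_7]
  2-simplices (4): [v_0,v_2,v_7], [v_0,v_3,v_7], [v_0,v_6,v_7], [v_4,v_5,v_6]

Hence C_0 ≅ Z^8, C_1 ≅ Z^12, C_2 ≅ Z^4.

The boundary map ∂_1: C_1 → C_0 is given by ∂[p,q] = [q] − [p].
This gives a 8×12 integer matrix of rank 7; reducing to Smith normal form yields diagonal entries (1,1,1,1,1,1,1).

Boundary ∂_2: C_2 → C_1 maps a triangle to the signed sum of its edges. For instance
  ∂[v_0,v_2,v_7] = [v_2,v_7] − [v_0,v_7] + [v_0,v_2],
  ∂[v_0,v_6,v_7] = [v_6,v_7] − [v_0,v_7] + [v_0,v_6].
The resulting 12×4 matrix has rank 4, and its Smith normal form has invariant factors (1,1,1,1).

Reading off H_k = ker ∂_k / im ∂_{k+1}:

  H_0: rank C_0 − rank ∂_1 = 8 − 7 = 1, and the invariant factors of ∂_1 are all 1, so H_0 ≅ Z.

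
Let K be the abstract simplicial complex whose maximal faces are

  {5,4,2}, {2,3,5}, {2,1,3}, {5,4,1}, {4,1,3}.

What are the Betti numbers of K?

Order the vertices as 1 < 2 < 3 < 4 < 5. Listing each simplex with vertices in this order, K has dimension 2 with simplices:

  0-simplices (5): [1], [2], [3], [4], [5]
  1-simplices (10): [1,2], [1,3], [1,4], [1,5], [2,3], [2,4], [2,5], [3,4], [3,5], [4,5]
  2-simplices (5): [1,2,3], [1,3,4], [1,4,5], [2,3,5], [2,4,5]

Hence C_0 ≅ Z^5, C_1 ≅ Z^10, C_2 ≅ Z^5.

∂_1: C_1 → C_0 is given by ∂[p,q] = [q] − [p]. For instance
  ∂[1,3] = [3] − [1].
The 5×10 boundary matrix has rank 4 and Smith normal form diag(1,1,1,1).

The boundary map ∂_2: C_2 → C_1 sends each 2-simplex [p,q,r] to [q,r] − [p,r] + [p,q]. For instance
  ∂[2,3,5] = [3,5] − [2,5] + [2,3],
  ∂[2,4,5] = [4,5] − [2,5] + [2,4].
As a 10×5 matrix over Z this has rank 5, with invariant factors (1,1,1,1,1).

From H_k ≅ ker(∂_k) / im(∂_{k+1}) we obtain:

  H_0: rank C_0 − rank ∂_1 = 5 − 4 = 1, and the invariant factors of ∂_1 are all 1, so H_0 ≅ Z.
  H_1: rank ker ∂_1 − rank ∂_2 = (10 − 4) − 5 = 1, and the invariant factors of ∂_2 are all 1, so H_1 ≅ Z.
  H_2: rank ker ∂_2 − rank ∂_3 = (5 − 5) − 0 = 0, and there is no ∂_3, so H_2 ≅ 0.

Hence the Betti numbers are b_0 = 1, b_1 = 1, b_2 = 0.

b_0 = 1, b_1 = 1, b_2 = 0.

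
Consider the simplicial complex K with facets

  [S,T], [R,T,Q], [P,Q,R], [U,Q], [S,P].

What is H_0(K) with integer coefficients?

Order the vertices as P < Q < R < S < T < U. Listing each simplex with vertices in this order, K has dimension 2 with simplices:

  0-simplices (6): P, Q, R, S, T, U
  1-simplices (8): PQ, PR, PS, QR, QT, QU, RT, ST
  2-simplices (2): PQR, QRT

so the chain groups are C_0 ≅ Z^6, C_1 ≅ Z^8, C_2 ≅ Z^2.

The boundary map ∂_1: C_1 → C_0 sends each edge [p,q] (with p < q) to q − p. For instance
  ∂ST = T − S.
The resulting 6×8 matrix has rank 5, and its Smith normal form has invariant factors (1,1,1,1,1).

∂_2: C_2 → C_1 sends each 2-simplex [p,q,r] to [q,r] − [p,r] + [p,q]. For instance
  ∂QRT = RT − QT + QR,
  ∂PQR = QR − PR + PQ.
This gives a 8×2 integer matrix of rank 2; reducing to Smith normal form yields diagonal entries (1,1).

From H_k ≅ ker(∂_k) / im(∂_{k+1}) we obtain:

  H_0: rank C_0 − rank ∂_1 = 6 − 5 = 1, and the invariant factors of ∂_1 are all 1, so H_0 = Z.

H_0 = Z.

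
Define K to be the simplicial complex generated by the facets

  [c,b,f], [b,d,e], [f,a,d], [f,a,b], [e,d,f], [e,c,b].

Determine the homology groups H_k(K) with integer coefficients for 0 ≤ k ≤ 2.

We work with the vertex ordering a < b < c < d < e < f. The simplices of K, each written with vertices in increasing order, are:

  0-simplices (6): a, b, c, d, e, f
  1-simplices (12): ab, ad, af, bc, bd, be, bf, ce, cf, de, df, ef
  2-simplices (6): abf, adf, bce, bcf, bde, def

so the chain groups are C_0 ≅ Z^6, C_1 ≅ Z^12, C_2 ≅ Z^6.

∂_1: C_1 → C_0 is given by ∂[p,q] = [q] − [p].
The resulting 6×12 matrix has rank 5, and its Smith normal form has invariant factors (1,1,1,1,1).

Boundary ∂_2: C_2 → C_1 acts by ∂[p,q,r] = [q,r] − [p,r] + [p,q]. For instance
  ∂def = ef − df + de,
  ∂abf = bf − af + ab.
The 12×6 boundary matrix has rank 6 and Smith normal form diag(1,1,1,1,1,1).

From H_k ≅ ker(∂_k) / im(∂_{k+1}) we obtain:

  H_0: rank C_0 − rank ∂_1 = 6 − 5 = 1, and the invariant factors of ∂_1 are all 1, so H_0 = Z.
  H_1: rank ker ∂_1 − rank ∂_2 = (12 − 5) − 6 = 1, and the invariant factors of ∂_2 are all 1, so H_1 = Z.
  H_2: rank ker ∂_2 − rank ∂_3 = (6 − 6) − 0 = 0, and there is no ∂_3, so H_2 = 0.

H_0 ≅ Z,  H_1 ≅ Z,  H_2 = 0.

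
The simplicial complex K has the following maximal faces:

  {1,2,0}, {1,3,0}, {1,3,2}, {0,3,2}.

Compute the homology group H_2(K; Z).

Take the total order 0 < 1 < 2 < 3 on the vertex set. Then K (dimension 2) consists of the simplices:

  0-simplices (4): [0], [1], [2], [3]
  1-simplices (6): [0,1], [0,2], [0,3], [1,2], [1,3], [2,3]
  2-simplices (4): [0,1,2], [0,1,3], [0,2,3], [1,2,3]

giving chain groups C_0 ≅ Z^4, C_1 ≅ Z^6, C_2 ≅ Z^4.

The boundary map ∂_1: C_1 → C_0 is given by ∂[p,q] = [q] − [p].
This gives a 4×6 integer matrix of rank 3; reducing to Smith normal form yields diagonal entries (1,1,1).

∂_2: C_2 → C_1 maps a triangle to the signed sum of its edges. For instance
  ∂[0,1,2] = [1,2] − [0,2] + [0,1],
  ∂[0,1,3] = [1,3] − [0,3] + [0,1].
This gives a 6×4 integer matrix of rank 3; reducing to Smith normal form yields diagonal entries (1,1,1).

Computing H_k = (kernel of ∂_k) / (image of ∂_{k+1}):

  H_2: rank ker ∂_2 − rank ∂_3 = (4 − 3) − 0 = 1, and there is no ∂_3, so H_2 = Z.

H_2 = Z.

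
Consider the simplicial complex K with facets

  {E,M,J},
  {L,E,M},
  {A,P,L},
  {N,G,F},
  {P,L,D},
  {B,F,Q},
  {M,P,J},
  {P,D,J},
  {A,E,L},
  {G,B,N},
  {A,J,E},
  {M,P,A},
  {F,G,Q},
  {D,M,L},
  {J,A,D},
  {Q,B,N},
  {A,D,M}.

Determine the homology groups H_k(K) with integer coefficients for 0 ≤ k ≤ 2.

We work with the vertex ordering A < B < D < E < F < G < J < L < M < N < P < Q. The simplices of K, each written with vertices in increasing order, are:

  0-simplices (12): A, B, D, E, F, G, J, L, M, N, P, Q
  1-simplices (28): AD, AE, AJ, AL, AM, AP, BF, BG, BN, BQ, DJ, DL, DM, DP, EJ, EL, EM, FG, FN, FQ, GN, GQ, JM, JP, LM, LP, MP, NQ
  2-simplices (17): ADJ, ADM, AEJ, AEL, ALP, AMP, BFQ, BGN, BNQ, DJP, DLM, DLP, EJM, ELM, FGN, FGQ, JMP

Hence C_0 ≅ Z^12, C_1 ≅ Z^28, C_2 ≅ Z^17.

The boundary map ∂_1: C_1 → C_0 maps an edge to its endpoints' difference, ∂[p,q] = q − p. For instance
  ∂MP = P − M.
As a 12×28 matrix over Z this has rank 10, with invariant factors (1,1,1,1,1,1,1,1,1,1).

Boundary ∂_2: C_2 → C_1 acts by ∂[p,q,r] = [q,r] − [p,r] + [p,q]. For instance
  ∂ELM = LM − EM + EL,
  ∂EJM = JM − EM + EJ.
The resulting 28×17 matrix has rank 17, and its Smith normal form has invariant factors (1,1,1,1,1,1,1,1,1,1,1,1,1,1,1,1,2).

From H_k ≅ ker(∂_k) / im(∂_{k+1}) we obtain:

  H_0: rank C_0 − rank ∂_1 = 12 − 10 = 2, and the invariant factors of ∂_1 are all 1, so H_0 = Z^2.
  H_1: rank ker ∂_1 − rank ∂_2 = (28 − 10) − 17 = 1, and ∂_2 has invariant factor 2 > 1, so H_1 = Z ⊕ Z/2Z.
  H_2: rank ker ∂_2 − rank ∂_3 = (17 − 17) − 0 = 0, and there is no ∂_3, so H_2 = 0.

(K is a triangulation of the disjoint union of the Möbius band and the real projective plane RP^2.)

H_0 ≅ Z^2,  H_1 ≅ Z ⊕ Z/2Z,  H_2 = 0.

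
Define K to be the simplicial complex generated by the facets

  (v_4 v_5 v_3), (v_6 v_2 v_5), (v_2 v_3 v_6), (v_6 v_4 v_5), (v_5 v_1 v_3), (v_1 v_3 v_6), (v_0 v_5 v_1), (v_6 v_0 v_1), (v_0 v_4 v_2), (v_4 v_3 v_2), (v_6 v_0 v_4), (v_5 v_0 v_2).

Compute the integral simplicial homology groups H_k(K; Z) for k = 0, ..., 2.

Fix the vertex order v_0 < v_1 < v_2 < v_3 < v_4 < v_5 < v_6 and write every simplex with vertices in increasing order. Then dim K = 2 and the simplices of K are:

  0-simplices (7): [v_0], [v_1], [v_2], [v_3], [v_4], [v_5], [v_6]
  1-simplices (18): (18 of them)
  2-simplices (12): (12 of them)

giving chain groups C_0 ≅ Z^7, C_1 ≅ Z^18, C_2 ≅ Z^12.

∂_1: C_1 → C_0 is given by ∂[p,q] = [q] − [p].
As a 7×18 matrix over Z this has rank 6, with invariant factors (1,1,1,1,1,1).

The boundary map ∂_2: C_2 → C_1 maps a triangle to the signed sum of its edges. For instance
  ∂[v_1,v_3,v_6] = [v_3,v_6] − [v_1,v_6] + [v_1,v_3],
  ∂[v_0,v_2,v_4] = [v_2,v_4] − [v_0,v_4] + [v_0,v_2].
The resulting 18×12 matrix has rank 12, and its Smith normal form has invariant factors (1,1,1,1,1,1,1,1,1,1,1,2).

Computing H_k = (kernel of ∂_k) / (image of ∂_{k+1}):

  H_0: rank C_0 − rank ∂_1 = 7 − 6 = 1, and the invariant factors of ∂_1 are all 1, so H_0 = Z.
  H_1: rank ker ∂_1 − rank ∂_2 = (18 − 6) − 12 = 0, and ∂_2 has invariant factor 2 > 1, so H_1 = Z/2.
  H_2: rank ker ∂_2 − rank ∂_3 = (12 − 12) − 0 = 0, and there is no ∂_3, so H_2 = 0.

As a check, the Euler characteristic is 7 − 18 + 12 = 1, which agrees with 1 − 0 + 0 = 1.
(K is a triangulation of the real projective plane RP^2.)

H_0 = Z,  H_1 = Z/2,  H_2 = 0.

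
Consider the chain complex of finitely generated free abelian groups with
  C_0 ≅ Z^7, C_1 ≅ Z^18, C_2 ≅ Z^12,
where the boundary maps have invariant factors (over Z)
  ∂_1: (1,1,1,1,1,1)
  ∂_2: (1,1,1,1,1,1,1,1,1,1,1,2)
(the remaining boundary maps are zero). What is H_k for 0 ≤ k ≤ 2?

H_0: b_0 = 7 − 0 − 6 = 1; torsion from ∂_1 factors > 1: none. So H_0 = Z.
H_1: b_1 = 18 − 6 − 12 = 0; torsion from ∂_2 factors > 1: [2]. So H_1 = Z/2Z.
H_2: b_2 = 12 − 12 − 0 = 0; torsion from ∂_3 factors > 1: none. So H_2 = 0.

H_0 = Z,  H_1 = Z/2Z,  H_2 = 0.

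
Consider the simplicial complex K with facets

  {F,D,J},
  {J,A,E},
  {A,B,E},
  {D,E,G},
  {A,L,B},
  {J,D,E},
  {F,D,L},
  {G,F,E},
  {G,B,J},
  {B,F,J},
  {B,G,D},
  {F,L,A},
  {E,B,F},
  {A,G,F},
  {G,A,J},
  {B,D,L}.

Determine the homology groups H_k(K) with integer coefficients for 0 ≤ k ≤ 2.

H_0 = Z,  H_1 = Z^2,  H_2 = Z.

K has 8 vertices, 24 edges, 16 triangles.
rank ∂_0 = 0, rank ∂_1 = 7 ⇒ b_0 = 8 − 0 − 7 = 1; all invariant factors of ∂_1 are 1 so no torsion. So H_0 ≅ Z.
rank ∂_1 = 7, rank ∂_2 = 15 ⇒ b_1 = 24 − 7 − 15 = 2; all invariant factors of ∂_2 are 1 so no torsion. So H_1 ≅ Z^2.
rank ∂_2 = 15, rank ∂_3 = 0 ⇒ b_2 = 16 − 15 − 0 = 1. So H_2 ≅ Z.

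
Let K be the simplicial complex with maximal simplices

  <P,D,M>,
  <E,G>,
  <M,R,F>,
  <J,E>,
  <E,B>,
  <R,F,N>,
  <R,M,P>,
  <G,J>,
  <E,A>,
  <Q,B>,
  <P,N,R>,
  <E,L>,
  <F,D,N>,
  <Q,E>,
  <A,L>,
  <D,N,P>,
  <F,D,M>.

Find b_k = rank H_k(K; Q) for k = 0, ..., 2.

b_0 = 2, b_1 = 3, b_2 = 1.

Order the vertices as A < B < D < E < F < G < J < L < M < N < P < Q < R. Listing each simplex with vertices in this order, K has dimension 2 with simplices:

  0-simplices (13): A, B, D, E, F, G, J, L, M, N, P, Q, R
  1-simplices (21): AE, AL, BE, BQ, DF, DM, DN, DP, EG, EJ, EL, EQ, FM, FN, FR, GJ, MP, MR, NP, NR, PR
  2-simplices (8): DFM, DFN, DMP, DNP, FMR, FNR, MPR, NPR

so the chain groups are C_0 ≅ Z^13, C_1 ≅ Z^21, C_2 ≅ Z^8.

∂_1: C_1 → C_0 sends each edge [p,q] (with p < q) to q − p.
The 13×21 boundary matrix has rank 11 and Smith normal form diag(1,1,1,1,1,1,1,1,1,1,1).

The boundary map ∂_2: C_2 → C_1 sends each 2-simplex [p,q,r] to [q,r] − [p,r] + [p,q]. For instance
  ∂FNR = NR − FR + FN,
  ∂DFN = FN − DN + DF.
The 21×8 boundary matrix has rank 7 and Smith normal form diag(1,1,1,1,1,1,1).

Reading off H_k = ker ∂_k / im ∂_{k+1}:

  H_0: rank C_0 − rank ∂_1 = 13 − 11 = 2, and the invariant factors of ∂_1 are all 1, so H_0 ≅ Z^2.
  H_1: rank ker ∂_1 − rank ∂_2 = (21 − 11) − 7 = 3, and the invariant factors of ∂_2 are all 1, so H_1 ≅ Z^3.
  H_2: rank ker ∂_2 − rank ∂_3 = (8 − 7) − 0 = 1, and there is no ∂_3, so H_2 ≅ Z.

Hence the Betti numbers are b_0 = 2, b_1 = 3, b_2 = 1.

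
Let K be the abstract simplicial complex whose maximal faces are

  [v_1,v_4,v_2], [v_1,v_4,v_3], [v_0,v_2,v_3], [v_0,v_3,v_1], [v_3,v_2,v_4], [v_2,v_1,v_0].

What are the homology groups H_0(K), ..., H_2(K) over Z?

K has 5 vertices, 9 edges, 6 triangles.
rank ∂_0 = 0, rank ∂_1 = 4 ⇒ b_0 = 5 − 0 − 4 = 1; all invariant factors of ∂_1 are 1 so no torsion. So H_0 ≅ Z.
rank ∂_1 = 4, rank ∂_2 = 5 ⇒ b_1 = 9 − 4 − 5 = 0; all invariant factors of ∂_2 are 1 so no torsion. So H_1 ≅ 0.
rank ∂_2 = 5, rank ∂_3 = 0 ⇒ b_2 = 6 − 5 − 0 = 1. So H_2 ≅ Z.

H_0 ≅ Z,  H_1 = 0,  H_2 ≅ Z.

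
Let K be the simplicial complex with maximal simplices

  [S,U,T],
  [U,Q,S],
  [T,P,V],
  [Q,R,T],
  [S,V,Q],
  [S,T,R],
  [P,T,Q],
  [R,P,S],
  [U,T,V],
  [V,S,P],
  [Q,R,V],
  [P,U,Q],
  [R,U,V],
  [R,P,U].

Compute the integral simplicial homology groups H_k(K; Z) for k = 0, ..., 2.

Fix the vertex order P < Q < R < S < T < U < V and write every simplex with vertices in increasing order. Then dim K = 2 and the simplices of K are:

  0-simplices (7): P, Q, R, S, T, U, V
  1-simplices (21): PQ, PR, PS, PT, PU, PV, QR, QS, QT, QU, QV, RS, RT, RU, RV, ST, SU, SV, TU, TV, UV
  2-simplices (14): PQT, PQU, PRS, PRU, PSV, PTV, QRT, QRV, QSU, QSV, RST, RUV, STU, TUV

so the chain groups are C_0 ≅ Z^7, C_1 ≅ Z^21, C_2 ≅ Z^14.

Boundary ∂_1: C_1 → C_0 sends each edge [p,q] (with p < q) to q − p. For instance
  ∂SV = V − S.
The 7×21 boundary matrix has rank 6 and Smith normal form diag(1,1,1,1,1,1).

∂_2: C_2 → C_1 acts by ∂[p,q,r] = [q,r] − [p,r] + [p,q]. For instance
  ∂RUV = UV − RV + RU,
  ∂PQT = QT − PT + PQ.
As a 21×14 matrix over Z this has rank 13, with invariant factors (1,1,1,1,1,1,1,1,1,1,1,1,1).

Computing H_k = (kernel of ∂_k) / (image of ∂_{k+1}):

  H_0: rank C_0 − rank ∂_1 = 7 − 6 = 1, and the invariant factors of ∂_1 are all 1, so H_0 = Z.
  H_1: rank ker ∂_1 − rank ∂_2 = (21 − 6) − 13 = 2, and the invariant factors of ∂_2 are all 1, so H_1 = Z^2.
  H_2: rank ker ∂_2 − rank ∂_3 = (14 − 13) − 0 = 1, and there is no ∂_3, so H_2 = Z.

As a check, the Euler characteristic is 7 − 21 + 14 = 0, which agrees with 1 − 2 + 1 = 0.

H_0 = Z,  H_1 = Z^2,  H_2 = Z.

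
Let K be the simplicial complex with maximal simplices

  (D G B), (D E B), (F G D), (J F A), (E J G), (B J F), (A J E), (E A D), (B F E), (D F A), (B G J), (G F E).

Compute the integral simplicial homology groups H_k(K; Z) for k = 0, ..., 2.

Take the total order A < B < D < E < F < G < J on the vertex set. Then K (dimension 2) consists of the simplices:

  0-simplices (7): A, B, D, E, F, G, J
  1-simplices (18): AD, AE, AF, AJ, BD, BE, BF, BG, BJ, DE, DF, DG, EF, EG, EJ, FG, FJ, GJ
  2-simplices (12): ADE, ADF, AEJ, AFJ, BDE, BDG, BEF, BFJ, BGJ, DFG, EFG, EGJ

Hence C_0 ≅ Z^7, C_1 ≅ Z^18, C_2 ≅ Z^12.

Boundary ∂_1: C_1 → C_0 sends each edge [p,q] (with p < q) to q − p. For instance
  ∂EF = F − E.
As a 7×18 matrix over Z this has rank 6, with invariant factors (1,1,1,1,1,1).

The boundary map ∂_2: C_2 → C_1 acts by ∂[p,q,r] = [q,r] − [p,r] + [p,q]. For instance
  ∂ADE = DE − AE + AD,
  ∂AEJ = EJ − AJ + AE.
The 18×12 boundary matrix has rank 12 and Smith normal form diag(1,1,1,1,1,1,1,1,1,1,1,2).

From H_k ≅ ker(∂_k) / im(∂_{k+1}) we obtain:

  H_0: rank C_0 − rank ∂_1 = 7 − 6 = 1, and the invariant factors of ∂_1 are all 1, so H_0 = Z.
  H_1: rank ker ∂_1 − rank ∂_2 = (18 − 6) − 12 = 0, and ∂_2 has invariant factor 2 > 1, so H_1 = Z/2Z.
  H_2: rank ker ∂_2 − rank ∂_3 = (12 − 12) − 0 = 0, and there is no ∂_3, so H_2 = 0.

H_0 ≅ Z,  H_1 ≅ Z/2Z,  H_2 = 0.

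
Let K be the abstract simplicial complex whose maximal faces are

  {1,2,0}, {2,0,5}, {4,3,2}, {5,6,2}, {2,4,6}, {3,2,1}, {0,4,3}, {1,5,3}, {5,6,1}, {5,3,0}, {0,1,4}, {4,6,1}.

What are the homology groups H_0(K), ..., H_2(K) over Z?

Take the total order 0 < 1 < 2 < 3 < 4 < 5 < 6 on the vertex set. Then K (dimension 2) consists of the simplices:

  0-simplices (7): [0], [1], [2], [3], [4], [5], [6]
  1-simplices (18): [0,1], [0,2], [0,3], [0,4], [0,5], [1,2], [1,3], [1,4], [1,5], [1,6], [2,3], [2,4], [2,5], [2,6], [3,4], [3,5], [4,6], [5,6]
  2-simplices (12): [0,1,2], [0,1,4], [0,2,5], [0,3,4], [0,3,5], [1,2,3], [1,3,5], [1,4,6], [1,5,6], [2,3,4], [2,4,6], [2,5,6]

so the chain groups are C_0 ≅ Z^7, C_1 ≅ Z^18, C_2 ≅ Z^12.

∂_1: C_1 → C_0 sends each edge [p,q] (with p < q) to q − p.
The resulting 7×18 matrix has rank 6, and its Smith normal form has invariant factors (1,1,1,1,1,1).

∂_2: C_2 → C_1 acts by ∂[p,q,r] = [q,r] − [p,r] + [p,q]. For instance
  ∂[1,2,3] = [2,3] − [1,3] + [1,2],
  ∂[2,4,6] = [4,6] − [2,6] + [2,4].
As a 18×12 matrix over Z this has rank 12, with invariant factors (1,1,1,1,1,1,1,1,1,1,1,2).

Computing H_k = (kernel of ∂_k) / (image of ∂_{k+1}):

  H_0: rank C_0 − rank ∂_1 = 7 − 6 = 1, and the invariant factors of ∂_1 are all 1, so H_0 ≅ Z.
  H_1: rank ker ∂_1 − rank ∂_2 = (18 − 6) − 12 = 0, and ∂_2 has invariant factor 2 > 1, so H_1 ≅ Z/2Z.
  H_2: rank ker ∂_2 − rank ∂_3 = (12 − 12) − 0 = 0, and there is no ∂_3, so H_2 ≅ 0.

(K is a triangulation of the real projective plane RP^2.)

H_0 = Z,  H_1 = Z/2Z,  H_2 = 0.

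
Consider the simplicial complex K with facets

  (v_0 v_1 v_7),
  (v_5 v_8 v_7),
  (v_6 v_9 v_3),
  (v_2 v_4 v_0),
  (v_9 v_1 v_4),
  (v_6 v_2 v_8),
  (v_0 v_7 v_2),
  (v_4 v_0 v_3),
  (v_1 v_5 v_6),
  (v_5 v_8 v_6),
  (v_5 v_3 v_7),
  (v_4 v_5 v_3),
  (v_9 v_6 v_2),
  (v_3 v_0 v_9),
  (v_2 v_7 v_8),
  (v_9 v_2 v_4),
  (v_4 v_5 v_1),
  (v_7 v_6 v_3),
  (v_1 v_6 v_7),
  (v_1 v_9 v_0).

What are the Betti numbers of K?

b_0 = 1, b_1 = 1, b_2 = 0.

Order the vertices as v_0 < v_1 < v_2 < v_3 < v_4 < v_5 < v_6 < v_7 < v_8 < v_9. Listing each simplex with vertices in this order, K has dimension 2 with simplices:

  0-simplices (10): [v_0], [v_1], [v_2], [v_3], [v_4], [v_5], [v_6], [v_7], [v_8], [v_9]
  1-simplices (30): (30 of them)
  2-simplices (20): (20 of them)

giving chain groups C_0 ≅ Z^10, C_1 ≅ Z^30, C_2 ≅ Z^20.

Boundary ∂_1: C_1 → C_0 sends each edge [p,q] (with p < q) to q − p.
The 10×30 boundary matrix has rank 9 and Smith normal form diag(1,1,1,1,1,1,1,1,1).

∂_2: C_2 → C_1 acts by ∂[p,q,r] = [q,r] − [p,r] + [p,q]. For instance
  ∂[v_0,v_1,v_9] = [v_1,v_9] − [v_0,v_9] + [v_0,v_1],
  ∂[v_3,v_6,v_7] = [v_6,v_7] − [v_3,v_7] + [v_3,v_6].
The resulting 30×20 matrix has rank 20, and its Smith normal form has invariant factors (1,1,1,1,1,1,1,1,1,1,1,1,1,1,1,1,1,1,1,2).

Computing H_k = (kernel of ∂_k) / (image of ∂_{k+1}):

  H_0: rank C_0 − rank ∂_1 = 10 − 9 = 1, and the invariant factors of ∂_1 are all 1, so H_0 ≅ Z.
  H_1: rank ker ∂_1 − rank ∂_2 = (30 − 9) − 20 = 1, and ∂_2 has invariant factor 2 > 1, so H_1 ≅ Z ⊕ Z/2.
  H_2: rank ker ∂_2 − rank ∂_3 = (20 − 20) − 0 = 0, and there is no ∂_3, so H_2 ≅ 0.

Hence the Betti numbers are b_0 = 1, b_1 = 1, b_2 = 0.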